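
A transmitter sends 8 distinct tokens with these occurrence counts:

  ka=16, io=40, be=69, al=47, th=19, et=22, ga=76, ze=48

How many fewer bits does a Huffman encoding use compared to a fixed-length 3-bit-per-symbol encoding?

53

Fixed-length: 3 bits × 337 symbols = 1011 bits.
Huffman merges:
ka(16) + th(19) → 35
et(22) + 35 → 57
io(40) + al(47) → 87
ze(48) + 57 → 105
be(69) + ga(76) → 145
87 + 105 → 192
145 + 192 → 337
Huffman total = 35 + 57 + 87 + 105 + 145 + 192 + 337 = 958 bits.
Saving = 1011 − 958 = 53 bits.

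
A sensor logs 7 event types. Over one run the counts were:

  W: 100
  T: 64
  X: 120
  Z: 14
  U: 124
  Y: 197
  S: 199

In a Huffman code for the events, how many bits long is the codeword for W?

Build the tree from the bottom:
combine Z(14), T(64) → 78
combine 78, W(100) → 178
combine X(120), U(124) → 244
combine 178, Y(197) → 375
combine S(199), 244 → 443
combine 375, 443 → 818
The subtree containing W is merged 3 times, so code length = 3.

3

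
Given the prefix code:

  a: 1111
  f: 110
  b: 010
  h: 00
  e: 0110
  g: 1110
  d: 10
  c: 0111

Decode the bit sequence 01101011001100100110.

Read left to right; each codeword is recognised as soon as it completes (prefix code):
  0110→e | 10→d | 110→f | 0110→e | 010→b | 0110→e
Decoded message: edfebe

edfebe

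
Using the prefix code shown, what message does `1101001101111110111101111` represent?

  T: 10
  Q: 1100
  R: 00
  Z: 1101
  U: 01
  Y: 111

ZRZYZYUY

Read left to right; each codeword is recognised as soon as it completes (prefix code):
  1101→Z | 00→R | 1101→Z | 111→Y | 1101→Z | 111→Y | 01→U | 111→Y
Decoded message: ZRZYZYUY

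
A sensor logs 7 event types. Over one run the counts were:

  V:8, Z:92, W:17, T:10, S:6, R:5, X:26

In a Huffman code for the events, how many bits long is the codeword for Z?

1

Build the tree from the bottom:
merge R(5) and S(6): 11
merge V(8) and T(10): 18
merge 11 and W(17): 28
merge 18 and X(26): 44
merge 28 and 44: 72
merge 72 and Z(92): 164
Z is a child of the root — depth 1, so its codeword is a single bit.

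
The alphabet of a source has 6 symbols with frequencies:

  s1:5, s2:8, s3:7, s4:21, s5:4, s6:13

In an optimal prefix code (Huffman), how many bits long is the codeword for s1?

3

Build the tree from the bottom:
combine s5(4), s1(5) → 9
combine s3(7), s2(8) → 15
combine 9, s6(13) → 22
combine 15, s4(21) → 36
combine 22, 36 → 58
The subtree containing s1 is merged 3 times, so code length = 3.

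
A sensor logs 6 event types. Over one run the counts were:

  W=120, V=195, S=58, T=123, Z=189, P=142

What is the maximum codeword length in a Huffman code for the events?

3

Merge the two lowest-weight nodes at each step:
S(58) + W(120) → 178
T(123) + P(142) → 265
178 + Z(189) → 367
V(195) + 265 → 460
367 + 460 → 827
The rarest symbols sit at the bottom; the longest codeword is 3 bits.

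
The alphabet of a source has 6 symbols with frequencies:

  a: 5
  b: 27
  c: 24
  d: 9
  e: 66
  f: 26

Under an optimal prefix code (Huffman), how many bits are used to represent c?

Build the tree from the bottom:
a(5) + d(9) → 14
14 + c(24) → 38
f(26) + b(27) → 53
38 + 53 → 91
e(66) + 91 → 157
The subtree containing c is merged 3 times, so code length = 3.

3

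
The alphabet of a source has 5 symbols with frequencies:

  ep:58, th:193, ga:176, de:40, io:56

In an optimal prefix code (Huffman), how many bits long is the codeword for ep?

3

Huffman merges, smallest pair first:
de(40) + io(56) → 96
ep(58) + 96 → 154
154 + ga(176) → 330
th(193) + 330 → 523
ep sits 3 levels below the root, so its codeword is 3 bits.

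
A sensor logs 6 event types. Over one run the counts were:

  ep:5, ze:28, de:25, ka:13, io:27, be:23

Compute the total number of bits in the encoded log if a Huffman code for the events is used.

301

Build the Huffman tree bottom-up:
ep(5) + ka(13) → 18
18 + be(23) → 41
de(25) + io(27) → 52
ze(28) + 41 → 69
52 + 69 → 121
Each symbol's bit-cost is frequency × depth; summing gives 301 bits (equivalently 18 + 41 + 52 + 69 + 121).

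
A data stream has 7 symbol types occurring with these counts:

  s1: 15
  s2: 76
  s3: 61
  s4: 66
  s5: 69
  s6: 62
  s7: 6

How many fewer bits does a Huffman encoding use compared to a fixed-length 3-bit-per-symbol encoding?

Fixed-length: 3 bits × 355 symbols = 1065 bits.
Huffman merges:
merge s7(6) and s1(15): 21
merge 21 and s3(61): 82
merge s6(62) and s4(66): 128
merge s5(69) and s2(76): 145
merge 82 and 128: 210
merge 145 and 210: 355
Huffman total = 21 + 82 + 128 + 145 + 210 + 355 = 941 bits.
Saving = 1065 − 941 = 124 bits.

124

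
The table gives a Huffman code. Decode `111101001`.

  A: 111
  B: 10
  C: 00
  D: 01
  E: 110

ABBD

Read left to right; each codeword is recognised as soon as it completes (prefix code):
  111→A | 10→B | 10→B | 01→D
Decoded message: ABBD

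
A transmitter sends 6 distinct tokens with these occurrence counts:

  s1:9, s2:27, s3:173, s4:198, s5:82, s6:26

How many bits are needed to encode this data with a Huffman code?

1073

Build the Huffman tree bottom-up:
s1(9) + s6(26) → 35
s2(27) + 35 → 62
62 + s5(82) → 144
144 + s3(173) → 317
s4(198) + 317 → 515
The encoded length is the sum of every internal node's weight: 35 + 62 + 144 + 317 + 515 = 1073 bits.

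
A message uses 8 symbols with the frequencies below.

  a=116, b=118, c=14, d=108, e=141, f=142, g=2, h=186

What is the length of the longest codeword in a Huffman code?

5

Merge the two lowest-weight nodes at each step:
combine g(2), c(14) → 16
combine 16, d(108) → 124
combine a(116), b(118) → 234
combine 124, e(141) → 265
combine f(142), h(186) → 328
combine 234, 265 → 499
combine 328, 499 → 827
The rarest symbols sit at the bottom; the longest codeword is 5 bits.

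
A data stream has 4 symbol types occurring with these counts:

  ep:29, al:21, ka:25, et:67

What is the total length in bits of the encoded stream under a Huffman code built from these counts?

263

Greedily combine the two least-frequent nodes:
al(21) + ka(25) → 46
ep(29) + 46 → 75
et(67) + 75 → 142
The encoded length is the sum of every internal node's weight: 46 + 75 + 142 = 263 bits.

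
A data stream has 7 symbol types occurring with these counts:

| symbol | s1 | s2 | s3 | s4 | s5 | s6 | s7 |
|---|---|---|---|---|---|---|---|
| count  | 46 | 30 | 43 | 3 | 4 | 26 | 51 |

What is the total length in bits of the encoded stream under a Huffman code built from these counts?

509

Merge the two smallest weights repeatedly:
s4(3) + s5(4) → 7
7 + s6(26) → 33
s2(30) + 33 → 63
s3(43) + s1(46) → 89
s7(51) + 63 → 114
89 + 114 → 203
Total encoded bits = sum of merged weights = 7 + 33 + 63 + 89 + 114 + 203 = 509.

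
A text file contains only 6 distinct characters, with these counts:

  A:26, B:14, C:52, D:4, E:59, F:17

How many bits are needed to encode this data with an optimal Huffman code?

Greedily combine the two least-frequent nodes:
merge D(4) and B(14): 18
merge F(17) and 18: 35
merge A(26) and 35: 61
merge C(52) and E(59): 111
merge 61 and 111: 172
The encoded length is the sum of every internal node's weight: 18 + 35 + 61 + 111 + 172 = 397 bits.

397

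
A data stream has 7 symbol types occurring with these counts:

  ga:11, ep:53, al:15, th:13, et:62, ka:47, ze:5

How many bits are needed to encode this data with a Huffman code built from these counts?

500

Greedily combine the two least-frequent nodes:
merge ze(5) and ga(11): 16
merge th(13) and al(15): 28
merge 16 and 28: 44
merge 44 and ka(47): 91
merge ep(53) and et(62): 115
merge 91 and 115: 206
Each symbol's bit-cost is frequency × depth; summing gives 500 bits (equivalently 16 + 28 + 44 + 91 + 115 + 206).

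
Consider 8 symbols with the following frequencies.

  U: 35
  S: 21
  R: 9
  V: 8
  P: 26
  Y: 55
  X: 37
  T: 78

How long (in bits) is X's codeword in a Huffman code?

3

Huffman merges, smallest pair first:
merge V(8) and R(9): 17
merge 17 and S(21): 38
merge P(26) and U(35): 61
merge X(37) and 38: 75
merge Y(55) and 61: 116
merge 75 and T(78): 153
merge 116 and 153: 269
X sits 3 levels below the root, so its codeword is 3 bits.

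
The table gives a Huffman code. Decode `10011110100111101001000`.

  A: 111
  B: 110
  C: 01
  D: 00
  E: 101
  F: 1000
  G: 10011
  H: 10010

GBGBHD

Read left to right; each codeword is recognised as soon as it completes (prefix code):
  10011→G | 110→B | 10011→G | 110→B | 10010→H | 00→D
Decoded message: GBGBHD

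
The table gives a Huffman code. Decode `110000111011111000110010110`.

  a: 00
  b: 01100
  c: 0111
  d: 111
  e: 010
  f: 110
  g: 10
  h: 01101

faccfafef

Read left to right; each codeword is recognised as soon as it completes (prefix code):
  110→f | 00→a | 0111→c | 0111→c | 110→f | 00→a | 110→f | 010→e | 110→f
Decoded message: faccfafef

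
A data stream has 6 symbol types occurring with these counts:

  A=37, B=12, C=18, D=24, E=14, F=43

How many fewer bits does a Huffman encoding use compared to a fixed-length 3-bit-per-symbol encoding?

Fixed-length: 3 bits × 148 symbols = 444 bits.
Huffman merges:
merge B(12) and E(14): 26
merge C(18) and D(24): 42
merge 26 and A(37): 63
merge 42 and F(43): 85
merge 63 and 85: 148
Huffman total = 26 + 42 + 63 + 85 + 148 = 364 bits.
Saving = 444 − 364 = 80 bits.

80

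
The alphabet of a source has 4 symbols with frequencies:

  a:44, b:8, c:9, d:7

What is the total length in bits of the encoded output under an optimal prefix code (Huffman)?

Greedily combine the two least-frequent nodes:
merge d(7) and b(8): 15
merge c(9) and 15: 24
merge 24 and a(44): 68
The encoded length is the sum of every internal node's weight: 15 + 24 + 68 = 107 bits.

107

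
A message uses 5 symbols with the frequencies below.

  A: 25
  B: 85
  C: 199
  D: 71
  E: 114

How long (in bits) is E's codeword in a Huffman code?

2

Huffman merges, smallest pair first:
A(25) + D(71) → 96
B(85) + 96 → 181
E(114) + 181 → 295
C(199) + 295 → 494
E's leaf is at depth 2, giving a 2-bit codeword.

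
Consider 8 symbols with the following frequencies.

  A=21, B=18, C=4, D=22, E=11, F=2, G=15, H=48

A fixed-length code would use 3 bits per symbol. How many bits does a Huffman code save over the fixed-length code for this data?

Fixed-length: 3 bits × 141 symbols = 423 bits.
Huffman merges:
merge F(2) and C(4): 6
merge 6 and E(11): 17
merge G(15) and 17: 32
merge B(18) and A(21): 39
merge D(22) and 32: 54
merge 39 and H(48): 87
merge 54 and 87: 141
Huffman total = 6 + 17 + 32 + 39 + 54 + 87 + 141 = 376 bits.
Saving = 423 − 376 = 47 bits.

47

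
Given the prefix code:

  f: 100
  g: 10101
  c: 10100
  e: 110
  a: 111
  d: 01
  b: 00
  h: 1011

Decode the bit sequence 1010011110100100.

cacf

Read left to right; each codeword is recognised as soon as it completes (prefix code):
  10100→c | 111→a | 10100→c | 100→f
Decoded message: cacf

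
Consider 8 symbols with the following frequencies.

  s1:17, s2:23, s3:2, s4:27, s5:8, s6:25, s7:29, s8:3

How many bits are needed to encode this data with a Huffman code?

Merge the two smallest weights repeatedly:
s3(2) + s8(3) → 5
5 + s5(8) → 13
13 + s1(17) → 30
s2(23) + s6(25) → 48
s4(27) + s7(29) → 56
30 + 48 → 78
56 + 78 → 134
The encoded length is the sum of every internal node's weight: 5 + 13 + 30 + 48 + 56 + 78 + 134 = 364 bits.

364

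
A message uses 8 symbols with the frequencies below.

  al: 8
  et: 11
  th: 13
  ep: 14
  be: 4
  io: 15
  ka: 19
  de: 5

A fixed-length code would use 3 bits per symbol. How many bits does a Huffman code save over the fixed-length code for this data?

10

Fixed-length: 3 bits × 89 symbols = 267 bits.
Huffman merges:
be(4) + de(5) → 9
al(8) + 9 → 17
et(11) + th(13) → 24
ep(14) + io(15) → 29
17 + ka(19) → 36
24 + 29 → 53
36 + 53 → 89
Huffman total = 9 + 17 + 24 + 29 + 36 + 53 + 89 = 257 bits.
Saving = 267 − 257 = 10 bits.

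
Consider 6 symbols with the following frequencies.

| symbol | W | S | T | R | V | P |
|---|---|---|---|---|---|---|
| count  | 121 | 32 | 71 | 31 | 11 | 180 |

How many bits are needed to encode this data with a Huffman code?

Build the Huffman tree bottom-up:
V(11) + R(31) → 42
S(32) + 42 → 74
T(71) + 74 → 145
W(121) + 145 → 266
P(180) + 266 → 446
Total encoded bits = sum of merged weights = 42 + 74 + 145 + 266 + 446 = 973.

973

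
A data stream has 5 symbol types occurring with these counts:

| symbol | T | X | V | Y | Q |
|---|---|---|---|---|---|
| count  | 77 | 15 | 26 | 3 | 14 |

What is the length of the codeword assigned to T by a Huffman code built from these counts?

1

Build the tree from the bottom:
Y(3) + Q(14) → 17
X(15) + 17 → 32
V(26) + 32 → 58
58 + T(77) → 135
T is merged only at the final step, so code length = 1.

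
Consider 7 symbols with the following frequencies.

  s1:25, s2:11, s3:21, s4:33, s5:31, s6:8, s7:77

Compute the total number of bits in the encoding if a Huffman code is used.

523

Build the Huffman tree bottom-up:
merge s6(8) and s2(11): 19
merge 19 and s3(21): 40
merge s1(25) and s5(31): 56
merge s4(33) and 40: 73
merge 56 and 73: 129
merge s7(77) and 129: 206
Each symbol's bit-cost is frequency × depth; summing gives 523 bits (equivalently 19 + 40 + 56 + 73 + 129 + 206).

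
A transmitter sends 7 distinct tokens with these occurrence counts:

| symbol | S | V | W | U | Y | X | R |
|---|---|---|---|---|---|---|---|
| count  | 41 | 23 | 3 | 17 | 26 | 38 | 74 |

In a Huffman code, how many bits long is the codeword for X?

3

Repeatedly merge the two smallest:
combine W(3), U(17) → 20
combine 20, V(23) → 43
combine Y(26), X(38) → 64
combine S(41), 43 → 84
combine 64, R(74) → 138
combine 84, 138 → 222
X sits 3 levels below the root, so its codeword is 3 bits.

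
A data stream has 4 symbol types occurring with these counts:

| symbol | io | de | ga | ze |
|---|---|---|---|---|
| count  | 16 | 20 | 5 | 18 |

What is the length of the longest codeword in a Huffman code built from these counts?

Merge the two lowest-weight nodes at each step:
ga(5) + io(16) → 21
ze(18) + de(20) → 38
21 + 38 → 59
Maximum depth reached is 2.

2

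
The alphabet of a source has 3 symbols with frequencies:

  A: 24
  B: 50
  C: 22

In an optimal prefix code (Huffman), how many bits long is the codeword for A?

Repeatedly merge the two smallest:
merge C(22) and A(24): 46
merge 46 and B(50): 96
The subtree containing A is merged 2 times, so code length = 2.

2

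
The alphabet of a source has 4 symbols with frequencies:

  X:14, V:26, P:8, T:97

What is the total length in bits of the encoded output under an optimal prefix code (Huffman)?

Greedily combine the two least-frequent nodes:
P(8) + X(14) → 22
22 + V(26) → 48
48 + T(97) → 145
Each symbol's bit-cost is frequency × depth; summing gives 215 bits (equivalently 22 + 48 + 145).

215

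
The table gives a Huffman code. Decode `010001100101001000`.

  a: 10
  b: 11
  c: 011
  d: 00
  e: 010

Read left to right; each codeword is recognised as soon as it completes (prefix code):
  010→e | 00→d | 11→b | 00→d | 10→a | 10→a | 010→e | 00→d
Decoded message: edbdaaed

edbdaaed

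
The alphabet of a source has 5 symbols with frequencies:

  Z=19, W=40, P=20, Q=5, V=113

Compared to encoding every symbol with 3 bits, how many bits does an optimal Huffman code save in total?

Fixed-length: 3 bits × 197 symbols = 591 bits.
Huffman merges:
Q(5) + Z(19) → 24
P(20) + 24 → 44
W(40) + 44 → 84
84 + V(113) → 197
Huffman total = 24 + 44 + 84 + 197 = 349 bits.
Saving = 591 − 349 = 242 bits.

242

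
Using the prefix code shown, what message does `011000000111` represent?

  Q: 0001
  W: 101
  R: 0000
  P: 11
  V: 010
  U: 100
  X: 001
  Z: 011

ZRXP

Read left to right; each codeword is recognised as soon as it completes (prefix code):
  011→Z | 0000→R | 001→X | 11→P
Decoded message: ZRXP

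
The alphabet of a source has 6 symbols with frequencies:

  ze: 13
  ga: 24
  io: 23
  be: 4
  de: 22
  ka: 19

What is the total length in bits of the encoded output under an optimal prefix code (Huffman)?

Build the Huffman tree bottom-up:
combine be(4), ze(13) → 17
combine 17, ka(19) → 36
combine de(22), io(23) → 45
combine ga(24), 36 → 60
combine 45, 60 → 105
The encoded length is the sum of every internal node's weight: 17 + 36 + 45 + 60 + 105 = 263 bits.

263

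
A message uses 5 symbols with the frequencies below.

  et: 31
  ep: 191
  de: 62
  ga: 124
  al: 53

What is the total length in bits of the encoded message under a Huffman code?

961

Greedily combine the two least-frequent nodes:
merge et(31) and al(53): 84
merge de(62) and 84: 146
merge ga(124) and 146: 270
merge ep(191) and 270: 461
Total encoded bits = sum of merged weights = 84 + 146 + 270 + 461 = 961.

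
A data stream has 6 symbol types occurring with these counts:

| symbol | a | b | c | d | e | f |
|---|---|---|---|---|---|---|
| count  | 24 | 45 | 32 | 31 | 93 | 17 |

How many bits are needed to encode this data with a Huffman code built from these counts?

Greedily combine the two least-frequent nodes:
combine f(17), a(24) → 41
combine d(31), c(32) → 63
combine 41, b(45) → 86
combine 63, 86 → 149
combine e(93), 149 → 242
Total encoded bits = sum of merged weights = 41 + 63 + 86 + 149 + 242 = 581.

581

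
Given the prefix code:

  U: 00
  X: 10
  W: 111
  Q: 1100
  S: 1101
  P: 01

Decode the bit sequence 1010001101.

Read left to right; each codeword is recognised as soon as it completes (prefix code):
  10→X | 10→X | 00→U | 1101→S
Decoded message: XXUS

XXUS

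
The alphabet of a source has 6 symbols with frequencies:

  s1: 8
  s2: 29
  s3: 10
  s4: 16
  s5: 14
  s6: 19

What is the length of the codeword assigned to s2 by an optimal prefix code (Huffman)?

2

Repeatedly merge the two smallest:
combine s1(8), s3(10) → 18
combine s5(14), s4(16) → 30
combine 18, s6(19) → 37
combine s2(29), 30 → 59
combine 37, 59 → 96
The subtree containing s2 is merged 2 times, so code length = 2.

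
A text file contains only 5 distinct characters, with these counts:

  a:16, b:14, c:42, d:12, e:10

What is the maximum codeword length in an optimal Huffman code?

3

Merge the two lowest-weight nodes at each step:
merge e(10) and d(12): 22
merge b(14) and a(16): 30
merge 22 and 30: 52
merge c(42) and 52: 94
The first pair merged (e, d) ends up deepest, at depth 3.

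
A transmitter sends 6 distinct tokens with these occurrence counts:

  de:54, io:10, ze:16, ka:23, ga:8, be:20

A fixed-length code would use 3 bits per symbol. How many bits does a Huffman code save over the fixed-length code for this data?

Fixed-length: 3 bits × 131 symbols = 393 bits.
Huffman merges:
ga(8) + io(10) → 18
ze(16) + 18 → 34
be(20) + ka(23) → 43
34 + 43 → 77
de(54) + 77 → 131
Huffman total = 18 + 34 + 43 + 77 + 131 = 303 bits.
Saving = 393 − 303 = 90 bits.

90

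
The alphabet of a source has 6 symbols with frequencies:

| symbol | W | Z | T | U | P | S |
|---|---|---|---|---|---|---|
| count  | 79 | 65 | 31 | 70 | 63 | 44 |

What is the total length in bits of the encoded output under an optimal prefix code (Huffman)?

Greedily combine the two least-frequent nodes:
merge T(31) and S(44): 75
merge P(63) and Z(65): 128
merge U(70) and 75: 145
merge W(79) and 128: 207
merge 145 and 207: 352
Total encoded bits = sum of merged weights = 75 + 128 + 145 + 207 + 352 = 907.

907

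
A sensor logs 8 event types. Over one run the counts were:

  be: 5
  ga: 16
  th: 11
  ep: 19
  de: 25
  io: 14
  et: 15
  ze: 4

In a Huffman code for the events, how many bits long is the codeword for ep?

3

Huffman merges, smallest pair first:
ze(4) + be(5) → 9
9 + th(11) → 20
io(14) + et(15) → 29
ga(16) + ep(19) → 35
20 + de(25) → 45
29 + 35 → 64
45 + 64 → 109
ep's leaf is at depth 3, giving a 3-bit codeword.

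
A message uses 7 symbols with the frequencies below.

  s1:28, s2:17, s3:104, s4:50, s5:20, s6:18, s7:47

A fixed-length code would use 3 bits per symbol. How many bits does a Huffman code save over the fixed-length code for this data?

125

Fixed-length: 3 bits × 284 symbols = 852 bits.
Huffman merges:
merge s2(17) and s6(18): 35
merge s5(20) and s1(28): 48
merge 35 and s7(47): 82
merge 48 and s4(50): 98
merge 82 and 98: 180
merge s3(104) and 180: 284
Huffman total = 35 + 48 + 82 + 98 + 180 + 284 = 727 bits.
Saving = 852 − 727 = 125 bits.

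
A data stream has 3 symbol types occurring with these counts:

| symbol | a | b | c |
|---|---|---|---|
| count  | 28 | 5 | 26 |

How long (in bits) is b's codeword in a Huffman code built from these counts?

Build the tree from the bottom:
combine b(5), c(26) → 31
combine a(28), 31 → 59
The subtree containing b is merged 2 times, so code length = 2.

2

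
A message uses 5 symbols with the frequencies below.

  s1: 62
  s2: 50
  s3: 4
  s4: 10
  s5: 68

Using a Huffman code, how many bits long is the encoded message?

398

Greedily combine the two least-frequent nodes:
s3(4) + s4(10) → 14
14 + s2(50) → 64
s1(62) + 64 → 126
s5(68) + 126 → 194
Total encoded bits = sum of merged weights = 14 + 64 + 126 + 194 = 398.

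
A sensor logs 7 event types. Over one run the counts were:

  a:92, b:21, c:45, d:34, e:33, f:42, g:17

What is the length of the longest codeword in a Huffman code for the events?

4

Merge the two lowest-weight nodes at each step:
combine g(17), b(21) → 38
combine e(33), d(34) → 67
combine 38, f(42) → 80
combine c(45), 67 → 112
combine 80, a(92) → 172
combine 112, 172 → 284
The first pair merged (g, b) ends up deepest, at depth 4.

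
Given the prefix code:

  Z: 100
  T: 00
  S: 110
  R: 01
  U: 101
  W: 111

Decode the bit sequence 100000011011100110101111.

Read left to right; each codeword is recognised as soon as it completes (prefix code):
  100→Z | 00→T | 00→T | 110→S | 111→W | 00→T | 110→S | 101→U | 111→W
Decoded message: ZTTSWTSUW

ZTTSWTSUW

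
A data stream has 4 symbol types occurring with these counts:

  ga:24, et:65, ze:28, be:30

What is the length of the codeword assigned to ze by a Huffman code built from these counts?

3

Huffman merges, smallest pair first:
ga(24) + ze(28) → 52
be(30) + 52 → 82
et(65) + 82 → 147
ze's leaf is at depth 3, giving a 3-bit codeword.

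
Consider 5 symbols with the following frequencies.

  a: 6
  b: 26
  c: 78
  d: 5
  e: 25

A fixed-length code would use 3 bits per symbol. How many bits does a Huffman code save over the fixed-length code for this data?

Fixed-length: 3 bits × 140 symbols = 420 bits.
Huffman merges:
d(5) + a(6) → 11
11 + e(25) → 36
b(26) + 36 → 62
62 + c(78) → 140
Huffman total = 11 + 36 + 62 + 140 = 249 bits.
Saving = 420 − 249 = 171 bits.

171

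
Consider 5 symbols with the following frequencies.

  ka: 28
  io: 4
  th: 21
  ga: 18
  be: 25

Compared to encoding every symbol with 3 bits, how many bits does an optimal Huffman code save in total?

74

Fixed-length: 3 bits × 96 symbols = 288 bits.
Huffman merges:
merge io(4) and ga(18): 22
merge th(21) and 22: 43
merge be(25) and ka(28): 53
merge 43 and 53: 96
Huffman total = 22 + 43 + 53 + 96 = 214 bits.
Saving = 288 − 214 = 74 bits.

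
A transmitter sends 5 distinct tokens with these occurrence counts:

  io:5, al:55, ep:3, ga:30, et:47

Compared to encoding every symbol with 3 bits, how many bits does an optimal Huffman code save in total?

149

Fixed-length: 3 bits × 140 symbols = 420 bits.
Huffman merges:
combine ep(3), io(5) → 8
combine 8, ga(30) → 38
combine 38, et(47) → 85
combine al(55), 85 → 140
Huffman total = 8 + 38 + 85 + 140 = 271 bits.
Saving = 420 − 271 = 149 bits.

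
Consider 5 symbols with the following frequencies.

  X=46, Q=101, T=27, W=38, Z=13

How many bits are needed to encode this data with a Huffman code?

467

Greedily combine the two least-frequent nodes:
combine Z(13), T(27) → 40
combine W(38), 40 → 78
combine X(46), 78 → 124
combine Q(101), 124 → 225
Each symbol's bit-cost is frequency × depth; summing gives 467 bits (equivalently 40 + 78 + 124 + 225).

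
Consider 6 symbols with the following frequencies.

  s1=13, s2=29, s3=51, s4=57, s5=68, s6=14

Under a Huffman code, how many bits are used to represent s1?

Huffman merges, smallest pair first:
s1(13) + s6(14) → 27
27 + s2(29) → 56
s3(51) + 56 → 107
s4(57) + s5(68) → 125
107 + 125 → 232
s1 sits 4 levels below the root, so its codeword is 4 bits.

4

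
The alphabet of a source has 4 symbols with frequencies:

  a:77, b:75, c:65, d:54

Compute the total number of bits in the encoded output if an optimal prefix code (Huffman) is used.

542

Greedily combine the two least-frequent nodes:
combine d(54), c(65) → 119
combine b(75), a(77) → 152
combine 119, 152 → 271
Total encoded bits = sum of merged weights = 119 + 152 + 271 = 542.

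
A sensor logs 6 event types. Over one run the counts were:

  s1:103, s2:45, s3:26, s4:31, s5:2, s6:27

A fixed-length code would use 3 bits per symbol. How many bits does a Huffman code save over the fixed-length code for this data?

Fixed-length: 3 bits × 234 symbols = 702 bits.
Huffman merges:
merge s5(2) and s3(26): 28
merge s6(27) and 28: 55
merge s4(31) and s2(45): 76
merge 55 and 76: 131
merge s1(103) and 131: 234
Huffman total = 28 + 55 + 76 + 131 + 234 = 524 bits.
Saving = 702 − 524 = 178 bits.

178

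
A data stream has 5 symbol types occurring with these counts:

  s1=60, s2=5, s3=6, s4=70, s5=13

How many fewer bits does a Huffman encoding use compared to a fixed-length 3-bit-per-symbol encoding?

Fixed-length: 3 bits × 154 symbols = 462 bits.
Huffman merges:
merge s2(5) and s3(6): 11
merge 11 and s5(13): 24
merge 24 and s1(60): 84
merge s4(70) and 84: 154
Huffman total = 11 + 24 + 84 + 154 = 273 bits.
Saving = 462 − 273 = 189 bits.

189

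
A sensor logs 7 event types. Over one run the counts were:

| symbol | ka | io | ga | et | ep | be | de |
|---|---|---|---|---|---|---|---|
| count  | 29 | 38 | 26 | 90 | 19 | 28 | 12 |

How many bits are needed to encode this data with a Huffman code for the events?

Merge the two smallest weights repeatedly:
merge de(12) and ep(19): 31
merge ga(26) and be(28): 54
merge ka(29) and 31: 60
merge io(38) and 54: 92
merge 60 and et(90): 150
merge 92 and 150: 242
Total encoded bits = sum of merged weights = 31 + 54 + 60 + 92 + 150 + 242 = 629.

629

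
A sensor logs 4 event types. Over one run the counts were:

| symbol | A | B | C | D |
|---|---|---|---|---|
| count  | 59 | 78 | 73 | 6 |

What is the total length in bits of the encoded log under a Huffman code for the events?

Merge the two smallest weights repeatedly:
combine D(6), A(59) → 65
combine 65, C(73) → 138
combine B(78), 138 → 216
Each symbol's bit-cost is frequency × depth; summing gives 419 bits (equivalently 65 + 138 + 216).

419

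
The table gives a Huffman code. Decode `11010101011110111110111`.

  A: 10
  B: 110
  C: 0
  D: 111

BAAADADBD

Read left to right; each codeword is recognised as soon as it completes (prefix code):
  110→B | 10→A | 10→A | 10→A | 111→D | 10→A | 111→D | 110→B | 111→D
Decoded message: BAAADADBD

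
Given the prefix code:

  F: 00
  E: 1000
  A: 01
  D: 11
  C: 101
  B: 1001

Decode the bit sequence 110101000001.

DAAFFA

Read left to right; each codeword is recognised as soon as it completes (prefix code):
  11→D | 01→A | 01→A | 00→F | 00→F | 01→A
Decoded message: DAAFFA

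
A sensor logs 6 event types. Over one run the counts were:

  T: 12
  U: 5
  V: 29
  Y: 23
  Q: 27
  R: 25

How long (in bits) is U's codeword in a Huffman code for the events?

Repeatedly merge the two smallest:
combine U(5), T(12) → 17
combine 17, Y(23) → 40
combine R(25), Q(27) → 52
combine V(29), 40 → 69
combine 52, 69 → 121
The subtree containing U is merged 4 times, so code length = 4.

4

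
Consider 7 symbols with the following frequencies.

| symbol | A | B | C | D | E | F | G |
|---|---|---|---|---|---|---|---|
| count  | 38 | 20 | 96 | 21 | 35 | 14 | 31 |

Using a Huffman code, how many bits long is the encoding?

Greedily combine the two least-frequent nodes:
merge F(14) and B(20): 34
merge D(21) and G(31): 52
merge 34 and E(35): 69
merge A(38) and 52: 90
merge 69 and 90: 159
merge C(96) and 159: 255
Total encoded bits = sum of merged weights = 34 + 52 + 69 + 90 + 159 + 255 = 659.

659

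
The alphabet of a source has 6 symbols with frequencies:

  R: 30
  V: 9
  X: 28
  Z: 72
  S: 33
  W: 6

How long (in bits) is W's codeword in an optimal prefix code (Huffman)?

4

Build the tree from the bottom:
combine W(6), V(9) → 15
combine 15, X(28) → 43
combine R(30), S(33) → 63
combine 43, 63 → 106
combine Z(72), 106 → 178
W sits 4 levels below the root, so its codeword is 4 bits.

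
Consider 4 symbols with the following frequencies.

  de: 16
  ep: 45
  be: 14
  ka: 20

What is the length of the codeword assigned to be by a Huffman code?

Repeatedly merge the two smallest:
merge be(14) and de(16): 30
merge ka(20) and 30: 50
merge ep(45) and 50: 95
The subtree containing be is merged 3 times, so code length = 3.

3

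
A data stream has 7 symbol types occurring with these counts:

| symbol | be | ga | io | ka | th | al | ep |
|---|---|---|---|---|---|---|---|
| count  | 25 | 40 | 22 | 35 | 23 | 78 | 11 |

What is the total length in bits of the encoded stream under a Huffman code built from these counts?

Merge the two smallest weights repeatedly:
merge ep(11) and io(22): 33
merge th(23) and be(25): 48
merge 33 and ka(35): 68
merge ga(40) and 48: 88
merge 68 and al(78): 146
merge 88 and 146: 234
Total encoded bits = sum of merged weights = 33 + 48 + 68 + 88 + 146 + 234 = 617.

617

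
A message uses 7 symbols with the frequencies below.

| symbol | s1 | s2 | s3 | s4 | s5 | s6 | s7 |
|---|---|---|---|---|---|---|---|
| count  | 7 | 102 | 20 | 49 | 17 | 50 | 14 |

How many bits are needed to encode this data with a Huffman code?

631

Build the Huffman tree bottom-up:
combine s1(7), s7(14) → 21
combine s5(17), s3(20) → 37
combine 21, 37 → 58
combine s4(49), s6(50) → 99
combine 58, 99 → 157
combine s2(102), 157 → 259
Each symbol's bit-cost is frequency × depth; summing gives 631 bits (equivalently 21 + 37 + 58 + 99 + 157 + 259).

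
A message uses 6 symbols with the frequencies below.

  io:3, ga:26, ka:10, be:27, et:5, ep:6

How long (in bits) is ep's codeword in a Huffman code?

Build the tree from the bottom:
merge io(3) and et(5): 8
merge ep(6) and 8: 14
merge ka(10) and 14: 24
merge 24 and ga(26): 50
merge be(27) and 50: 77
The subtree containing ep is merged 4 times, so code length = 4.

4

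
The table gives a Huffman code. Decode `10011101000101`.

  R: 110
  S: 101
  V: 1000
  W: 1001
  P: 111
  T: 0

WRVS

Read left to right; each codeword is recognised as soon as it completes (prefix code):
  1001→W | 110→R | 1000→V | 101→S
Decoded message: WRVS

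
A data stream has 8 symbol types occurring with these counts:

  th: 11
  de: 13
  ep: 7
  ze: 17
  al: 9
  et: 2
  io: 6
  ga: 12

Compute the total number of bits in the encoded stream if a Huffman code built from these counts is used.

222

Build the Huffman tree bottom-up:
combine et(2), io(6) → 8
combine ep(7), 8 → 15
combine al(9), th(11) → 20
combine ga(12), de(13) → 25
combine 15, ze(17) → 32
combine 20, 25 → 45
combine 32, 45 → 77
Total encoded bits = sum of merged weights = 8 + 15 + 20 + 25 + 32 + 45 + 77 = 222.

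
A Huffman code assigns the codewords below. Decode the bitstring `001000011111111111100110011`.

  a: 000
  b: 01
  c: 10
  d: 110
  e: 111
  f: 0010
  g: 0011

Read left to right; each codeword is recognised as soon as it completes (prefix code):
  0010→f | 000→a | 111→e | 111→e | 111→e | 111→e | 0011→g | 0011→g
Decoded message: faeeeegg

faeeeegg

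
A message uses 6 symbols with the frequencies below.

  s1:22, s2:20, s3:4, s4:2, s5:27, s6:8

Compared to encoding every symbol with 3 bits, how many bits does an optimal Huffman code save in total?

63

Fixed-length: 3 bits × 83 symbols = 249 bits.
Huffman merges:
combine s4(2), s3(4) → 6
combine 6, s6(8) → 14
combine 14, s2(20) → 34
combine s1(22), s5(27) → 49
combine 34, 49 → 83
Huffman total = 6 + 14 + 34 + 49 + 83 = 186 bits.
Saving = 249 − 186 = 63 bits.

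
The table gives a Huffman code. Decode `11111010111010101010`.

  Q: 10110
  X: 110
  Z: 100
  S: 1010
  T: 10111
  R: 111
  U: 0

Read left to right; each codeword is recognised as soon as it completes (prefix code):
  111→R | 110→X | 10111→T | 0→U | 1010→S | 1010→S
Decoded message: RXTUSS

RXTUSS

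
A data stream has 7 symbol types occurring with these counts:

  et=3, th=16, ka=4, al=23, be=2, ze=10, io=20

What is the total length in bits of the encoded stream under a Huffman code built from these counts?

Build the Huffman tree bottom-up:
combine be(2), et(3) → 5
combine ka(4), 5 → 9
combine 9, ze(10) → 19
combine th(16), 19 → 35
combine io(20), al(23) → 43
combine 35, 43 → 78
Total encoded bits = sum of merged weights = 5 + 9 + 19 + 35 + 43 + 78 = 189.

189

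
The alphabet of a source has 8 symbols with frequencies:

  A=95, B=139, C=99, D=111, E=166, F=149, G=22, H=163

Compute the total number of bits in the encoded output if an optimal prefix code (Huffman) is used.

Merge the two smallest weights repeatedly:
G(22) + A(95) → 117
C(99) + D(111) → 210
117 + B(139) → 256
F(149) + H(163) → 312
E(166) + 210 → 376
256 + 312 → 568
376 + 568 → 944
Each symbol's bit-cost is frequency × depth; summing gives 2783 bits (equivalently 117 + 210 + 256 + 312 + 376 + 568 + 944).

2783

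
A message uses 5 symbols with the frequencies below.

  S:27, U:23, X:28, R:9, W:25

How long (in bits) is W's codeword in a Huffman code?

Build the tree from the bottom:
combine R(9), U(23) → 32
combine W(25), S(27) → 52
combine X(28), 32 → 60
combine 52, 60 → 112
W's leaf is at depth 2, giving a 2-bit codeword.

2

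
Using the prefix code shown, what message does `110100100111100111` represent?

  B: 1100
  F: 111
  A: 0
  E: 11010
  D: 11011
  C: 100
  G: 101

EACFCF

Read left to right; each codeword is recognised as soon as it completes (prefix code):
  11010→E | 0→A | 100→C | 111→F | 100→C | 111→F
Decoded message: EACFCF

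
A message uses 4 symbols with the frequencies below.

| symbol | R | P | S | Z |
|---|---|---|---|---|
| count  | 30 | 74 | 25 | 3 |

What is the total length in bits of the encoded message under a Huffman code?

218

Merge the two smallest weights repeatedly:
combine Z(3), S(25) → 28
combine 28, R(30) → 58
combine 58, P(74) → 132
Each symbol's bit-cost is frequency × depth; summing gives 218 bits (equivalently 28 + 58 + 132).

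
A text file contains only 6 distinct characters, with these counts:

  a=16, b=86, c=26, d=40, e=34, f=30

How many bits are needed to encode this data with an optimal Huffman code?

Greedily combine the two least-frequent nodes:
a(16) + c(26) → 42
f(30) + e(34) → 64
d(40) + 42 → 82
64 + 82 → 146
b(86) + 146 → 232
Each symbol's bit-cost is frequency × depth; summing gives 566 bits (equivalently 42 + 64 + 82 + 146 + 232).

566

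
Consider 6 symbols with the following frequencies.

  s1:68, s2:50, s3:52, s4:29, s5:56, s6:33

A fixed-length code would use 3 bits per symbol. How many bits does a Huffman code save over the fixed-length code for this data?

124

Fixed-length: 3 bits × 288 symbols = 864 bits.
Huffman merges:
combine s4(29), s6(33) → 62
combine s2(50), s3(52) → 102
combine s5(56), 62 → 118
combine s1(68), 102 → 170
combine 118, 170 → 288
Huffman total = 62 + 102 + 118 + 170 + 288 = 740 bits.
Saving = 864 − 740 = 124 bits.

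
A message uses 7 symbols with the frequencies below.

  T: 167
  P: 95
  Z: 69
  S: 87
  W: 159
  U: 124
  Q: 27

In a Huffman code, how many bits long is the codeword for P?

3

Huffman merges, smallest pair first:
Q(27) + Z(69) → 96
S(87) + P(95) → 182
96 + U(124) → 220
W(159) + T(167) → 326
182 + 220 → 402
326 + 402 → 728
P's leaf is at depth 3, giving a 3-bit codeword.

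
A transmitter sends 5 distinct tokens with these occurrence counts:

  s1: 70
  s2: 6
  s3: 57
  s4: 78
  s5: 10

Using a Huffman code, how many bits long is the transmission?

Build the Huffman tree bottom-up:
merge s2(6) and s5(10): 16
merge 16 and s3(57): 73
merge s1(70) and 73: 143
merge s4(78) and 143: 221
The encoded length is the sum of every internal node's weight: 16 + 73 + 143 + 221 = 453 bits.

453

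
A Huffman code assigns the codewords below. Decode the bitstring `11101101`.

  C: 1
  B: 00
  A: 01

Read left to right; each codeword is recognised as soon as it completes (prefix code):
  1→C | 1→C | 1→C | 01→A | 1→C | 01→A
Decoded message: CCCACA

CCCACA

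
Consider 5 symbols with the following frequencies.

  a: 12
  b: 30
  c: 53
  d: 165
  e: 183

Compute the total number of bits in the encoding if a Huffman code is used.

840

Merge the two smallest weights repeatedly:
combine a(12), b(30) → 42
combine 42, c(53) → 95
combine 95, d(165) → 260
combine e(183), 260 → 443
Total encoded bits = sum of merged weights = 42 + 95 + 260 + 443 = 840.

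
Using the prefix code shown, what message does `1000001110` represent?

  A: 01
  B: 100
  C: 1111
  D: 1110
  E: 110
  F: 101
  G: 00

Read left to right; each codeword is recognised as soon as it completes (prefix code):
  100→B | 00→G | 01→A | 110→E
Decoded message: BGAE

BGAE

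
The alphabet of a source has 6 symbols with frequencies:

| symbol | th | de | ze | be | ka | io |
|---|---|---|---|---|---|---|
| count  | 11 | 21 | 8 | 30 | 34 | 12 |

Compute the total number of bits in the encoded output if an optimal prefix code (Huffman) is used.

Build the Huffman tree bottom-up:
combine ze(8), th(11) → 19
combine io(12), 19 → 31
combine de(21), be(30) → 51
combine 31, ka(34) → 65
combine 51, 65 → 116
The encoded length is the sum of every internal node's weight: 19 + 31 + 51 + 65 + 116 = 282 bits.

282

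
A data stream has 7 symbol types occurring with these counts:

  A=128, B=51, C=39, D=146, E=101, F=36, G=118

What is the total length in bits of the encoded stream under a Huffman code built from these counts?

1658

Greedily combine the two least-frequent nodes:
merge F(36) and C(39): 75
merge B(51) and 75: 126
merge E(101) and G(118): 219
merge 126 and A(128): 254
merge D(146) and 219: 365
merge 254 and 365: 619
Each symbol's bit-cost is frequency × depth; summing gives 1658 bits (equivalently 75 + 126 + 219 + 254 + 365 + 619).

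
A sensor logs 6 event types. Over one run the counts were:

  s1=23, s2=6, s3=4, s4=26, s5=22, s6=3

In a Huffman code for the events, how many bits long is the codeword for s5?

2

Huffman merges, smallest pair first:
merge s6(3) and s3(4): 7
merge s2(6) and 7: 13
merge 13 and s5(22): 35
merge s1(23) and s4(26): 49
merge 35 and 49: 84
s5's leaf is at depth 2, giving a 2-bit codeword.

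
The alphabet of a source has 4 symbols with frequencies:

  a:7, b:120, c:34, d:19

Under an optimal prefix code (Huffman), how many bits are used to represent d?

3

Build the tree from the bottom:
merge a(7) and d(19): 26
merge 26 and c(34): 60
merge 60 and b(120): 180
d's leaf is at depth 3, giving a 3-bit codeword.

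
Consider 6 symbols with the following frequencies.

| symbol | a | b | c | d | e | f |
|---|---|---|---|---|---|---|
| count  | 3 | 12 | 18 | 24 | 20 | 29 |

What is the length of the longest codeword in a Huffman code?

4

Merge the two lowest-weight nodes at each step:
combine a(3), b(12) → 15
combine 15, c(18) → 33
combine e(20), d(24) → 44
combine f(29), 33 → 62
combine 44, 62 → 106
The first pair merged (a, b) ends up deepest, at depth 4.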